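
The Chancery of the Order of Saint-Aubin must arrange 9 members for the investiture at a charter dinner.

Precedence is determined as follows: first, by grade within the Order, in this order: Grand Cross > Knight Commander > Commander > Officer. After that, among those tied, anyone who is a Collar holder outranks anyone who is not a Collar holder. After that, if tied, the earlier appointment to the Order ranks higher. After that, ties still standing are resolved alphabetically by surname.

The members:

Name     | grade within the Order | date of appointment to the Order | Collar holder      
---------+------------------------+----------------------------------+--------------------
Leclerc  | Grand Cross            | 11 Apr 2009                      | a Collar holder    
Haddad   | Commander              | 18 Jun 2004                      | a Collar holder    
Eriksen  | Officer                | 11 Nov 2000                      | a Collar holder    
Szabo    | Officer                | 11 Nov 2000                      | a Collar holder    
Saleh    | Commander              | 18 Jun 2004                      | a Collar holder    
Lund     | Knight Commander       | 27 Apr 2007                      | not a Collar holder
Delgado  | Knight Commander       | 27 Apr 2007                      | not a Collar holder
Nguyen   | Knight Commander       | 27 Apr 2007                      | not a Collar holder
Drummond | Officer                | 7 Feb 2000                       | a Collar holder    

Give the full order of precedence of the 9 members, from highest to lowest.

Leclerc, Delgado, Lund, Nguyen, Haddad, Saleh, Drummond, Eriksen, Szabo

By grade within the Order: Leclerc (Grand Cross); then Delgado, Lund and Nguyen (Knight Commander); then Haddad and Saleh (Commander); then Drummond, Eriksen and Szabo (Officer).
Delgado, Lund and Nguyen are each not a Collar holder, so the next rule applies.
Delgado, Lund and Nguyen all have date of appointment to the Order 27 Apr 2007, so the next rule applies.
Among Delgado, Lund and Nguyen, alphabetically by surname: Delgado before Lund before Nguyen.
Haddad and Saleh are each a Collar holder, so the next rule applies.
Haddad and Saleh both have date of appointment to the Order 18 Jun 2004, so the next rule applies.
Among Haddad and Saleh, alphabetically by surname: Haddad before Saleh.
Drummond, Eriksen and Szabo are each a Collar holder, so the next rule applies.
Among Drummond, Eriksen and Szabo, by date of appointment to the Order (earlier first): Drummond (7 Feb 2000) before Eriksen and Szabo (11 Nov 2000).
Among Eriksen and Szabo, alphabetically by surname: Eriksen before Szabo.
Full order: Leclerc, Delgado, Lund, Nguyen, Haddad, Saleh, Drummond, Eriksen, Szabo.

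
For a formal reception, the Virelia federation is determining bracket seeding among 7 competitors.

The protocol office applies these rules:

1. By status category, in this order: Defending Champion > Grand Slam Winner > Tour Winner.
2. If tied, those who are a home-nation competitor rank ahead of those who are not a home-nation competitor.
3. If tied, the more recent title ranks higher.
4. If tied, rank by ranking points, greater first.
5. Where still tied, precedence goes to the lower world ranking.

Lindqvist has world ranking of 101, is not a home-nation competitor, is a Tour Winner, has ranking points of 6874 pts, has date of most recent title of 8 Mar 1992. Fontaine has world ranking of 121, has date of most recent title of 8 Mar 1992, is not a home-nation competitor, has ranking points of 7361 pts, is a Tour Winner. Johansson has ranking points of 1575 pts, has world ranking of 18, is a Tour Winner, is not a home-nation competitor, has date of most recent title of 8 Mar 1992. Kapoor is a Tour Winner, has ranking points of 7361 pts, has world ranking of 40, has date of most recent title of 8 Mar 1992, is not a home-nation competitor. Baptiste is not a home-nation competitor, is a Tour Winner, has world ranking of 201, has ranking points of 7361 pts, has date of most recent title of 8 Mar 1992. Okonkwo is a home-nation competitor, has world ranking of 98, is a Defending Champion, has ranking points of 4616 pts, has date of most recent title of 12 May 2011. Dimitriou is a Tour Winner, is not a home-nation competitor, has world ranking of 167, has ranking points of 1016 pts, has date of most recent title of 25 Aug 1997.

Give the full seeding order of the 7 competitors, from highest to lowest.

Okonkwo, Dimitriou, Kapoor, Fontaine, Baptiste, Lindqvist, Johansson

By status category: Okonkwo (Defending Champion); then Dimitriou, Kapoor, Fontaine, Baptiste, Lindqvist and Johansson (Tour Winner).
Dimitriou, Kapoor, Fontaine, Baptiste, Lindqvist and Johansson are each not a home-nation competitor, so the next rule applies.
Among Dimitriou, Kapoor, Fontaine, Baptiste, Lindqvist and Johansson, by date of most recent title (later first): Dimitriou (25 Aug 1997) before Kapoor, Fontaine, Baptiste, Lindqvist and Johansson (8 Mar 1992).
Among Kapoor, Fontaine, Baptiste, Lindqvist and Johansson, by ranking points (higher first): Kapoor, Fontaine and Baptiste (7361 pts) before Lindqvist (6874 pts) before Johansson (1575 pts).
Among Kapoor, Fontaine and Baptiste, by world ranking (lower first): Kapoor (40) before Fontaine (121) before Baptiste (201).
Full order: Okonkwo, Dimitriou, Kapoor, Fontaine, Baptiste, Lindqvist, Johansson.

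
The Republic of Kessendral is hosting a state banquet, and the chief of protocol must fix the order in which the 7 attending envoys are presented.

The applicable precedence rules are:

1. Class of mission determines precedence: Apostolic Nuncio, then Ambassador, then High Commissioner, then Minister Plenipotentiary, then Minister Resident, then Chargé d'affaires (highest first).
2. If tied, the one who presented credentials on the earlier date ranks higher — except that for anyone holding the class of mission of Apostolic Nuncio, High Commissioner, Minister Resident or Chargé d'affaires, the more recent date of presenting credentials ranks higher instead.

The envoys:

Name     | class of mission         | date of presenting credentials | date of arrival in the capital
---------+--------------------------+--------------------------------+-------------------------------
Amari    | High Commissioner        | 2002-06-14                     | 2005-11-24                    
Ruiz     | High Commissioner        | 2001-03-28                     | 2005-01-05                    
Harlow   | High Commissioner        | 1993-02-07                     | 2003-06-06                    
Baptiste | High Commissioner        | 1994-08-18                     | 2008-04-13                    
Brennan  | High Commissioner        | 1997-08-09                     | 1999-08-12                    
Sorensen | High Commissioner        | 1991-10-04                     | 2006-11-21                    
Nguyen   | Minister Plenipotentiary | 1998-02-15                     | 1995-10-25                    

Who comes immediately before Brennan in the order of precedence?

By class of mission: Amari, Ruiz, Brennan, Baptiste, Harlow and Sorensen (High Commissioner); then Nguyen (Minister Plenipotentiary).
Among Amari, Ruiz, Brennan, Baptiste, Harlow and Sorensen, by date of presenting credentials (later first) (reversed rule for this group): Amari (2002-06-14) before Ruiz (2001-03-28) before Brennan (1997-08-09) before Baptiste (1994-08-18) before Harlow (1993-02-07) before Sorensen (1991-10-04).
Order: Amari, Ruiz, Brennan, Baptiste, Harlow, Sorensen, Nguyen.

Ruiz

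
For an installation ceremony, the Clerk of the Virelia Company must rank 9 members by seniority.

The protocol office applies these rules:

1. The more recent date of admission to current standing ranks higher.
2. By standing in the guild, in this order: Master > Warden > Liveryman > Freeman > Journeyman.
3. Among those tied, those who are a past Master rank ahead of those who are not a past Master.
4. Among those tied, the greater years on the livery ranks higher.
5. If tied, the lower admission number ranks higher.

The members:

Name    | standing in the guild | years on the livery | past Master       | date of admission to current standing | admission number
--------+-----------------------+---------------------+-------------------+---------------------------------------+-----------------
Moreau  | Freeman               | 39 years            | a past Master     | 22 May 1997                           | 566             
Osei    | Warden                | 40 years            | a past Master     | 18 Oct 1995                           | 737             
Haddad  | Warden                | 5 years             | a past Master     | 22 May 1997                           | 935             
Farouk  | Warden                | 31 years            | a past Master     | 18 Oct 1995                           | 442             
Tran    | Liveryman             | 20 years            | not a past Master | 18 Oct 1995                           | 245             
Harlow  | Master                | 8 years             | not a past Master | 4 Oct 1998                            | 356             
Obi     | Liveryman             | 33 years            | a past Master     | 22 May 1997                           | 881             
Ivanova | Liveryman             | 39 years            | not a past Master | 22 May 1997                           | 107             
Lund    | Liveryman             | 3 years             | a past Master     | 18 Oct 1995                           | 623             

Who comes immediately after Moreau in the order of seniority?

By date of admission to current standing (later first): Harlow (4 Oct 1998); then Haddad, Obi, Ivanova and Moreau (each 22 May 1997); then Osei, Farouk, Lund and Tran (each 18 Oct 1995).
Among Haddad, Obi, Ivanova and Moreau, by standing in the guild: Haddad (Warden) before Obi and Ivanova (Liveryman) before Moreau (Freeman).
Among Obi and Ivanova, a past Master before not a past Master: Obi (a past Master) before Ivanova (not a past Master).
Among Osei, Farouk, Lund and Tran, by standing in the guild: Osei and Farouk (Warden) before Lund and Tran (Liveryman).
Osei and Farouk are each a past Master, so the next rule applies.
Among Osei and Farouk, by years on the livery (higher first): Osei (40 years) before Farouk (31 years).
Among Lund and Tran, a past Master before not a past Master: Lund (a past Master) before Tran (not a past Master).
Order: Harlow, Haddad, Obi, Ivanova, Moreau, Osei, Farouk, Lund, Tran.

Osei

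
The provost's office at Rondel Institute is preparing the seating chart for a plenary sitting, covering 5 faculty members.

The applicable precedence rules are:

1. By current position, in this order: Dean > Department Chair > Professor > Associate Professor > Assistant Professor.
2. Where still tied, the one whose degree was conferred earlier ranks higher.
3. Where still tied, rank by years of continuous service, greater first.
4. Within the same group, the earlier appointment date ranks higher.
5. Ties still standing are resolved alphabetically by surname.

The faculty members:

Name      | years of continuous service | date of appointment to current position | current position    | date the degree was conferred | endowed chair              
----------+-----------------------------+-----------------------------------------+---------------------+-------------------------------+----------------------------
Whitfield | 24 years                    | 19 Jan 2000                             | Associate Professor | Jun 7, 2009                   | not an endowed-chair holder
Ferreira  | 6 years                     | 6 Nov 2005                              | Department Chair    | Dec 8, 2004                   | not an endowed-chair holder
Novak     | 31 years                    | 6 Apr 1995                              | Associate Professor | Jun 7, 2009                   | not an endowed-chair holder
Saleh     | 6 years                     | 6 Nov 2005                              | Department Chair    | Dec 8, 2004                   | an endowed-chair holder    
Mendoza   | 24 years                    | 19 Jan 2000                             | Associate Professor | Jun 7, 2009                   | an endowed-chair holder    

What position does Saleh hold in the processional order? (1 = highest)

2

By current position: Ferreira and Saleh (Department Chair); then Novak, Mendoza and Whitfield (Associate Professor).
Ferreira and Saleh both have date the degree was conferred Dec 8, 2004, so the next rule applies.
Ferreira and Saleh both have years of continuous service 6 years, so the next rule applies.
Ferreira and Saleh both have date of appointment to current position 6 Nov 2005, so the next rule applies.
Among Ferreira and Saleh, alphabetically by surname: Ferreira before Saleh.
Novak, Mendoza and Whitfield all have date the degree was conferred Jun 7, 2009, so the next rule applies.
Among Novak, Mendoza and Whitfield, by years of continuous service (higher first): Novak (31 years) before Mendoza and Whitfield (24 years).
Mendoza and Whitfield both have date of appointment to current position 19 Jan 2000, so the next rule applies.
Among Mendoza and Whitfield, alphabetically by surname: Mendoza before Whitfield.
Order: Ferreira, Saleh, Novak, Mendoza, Whitfield. So position 2.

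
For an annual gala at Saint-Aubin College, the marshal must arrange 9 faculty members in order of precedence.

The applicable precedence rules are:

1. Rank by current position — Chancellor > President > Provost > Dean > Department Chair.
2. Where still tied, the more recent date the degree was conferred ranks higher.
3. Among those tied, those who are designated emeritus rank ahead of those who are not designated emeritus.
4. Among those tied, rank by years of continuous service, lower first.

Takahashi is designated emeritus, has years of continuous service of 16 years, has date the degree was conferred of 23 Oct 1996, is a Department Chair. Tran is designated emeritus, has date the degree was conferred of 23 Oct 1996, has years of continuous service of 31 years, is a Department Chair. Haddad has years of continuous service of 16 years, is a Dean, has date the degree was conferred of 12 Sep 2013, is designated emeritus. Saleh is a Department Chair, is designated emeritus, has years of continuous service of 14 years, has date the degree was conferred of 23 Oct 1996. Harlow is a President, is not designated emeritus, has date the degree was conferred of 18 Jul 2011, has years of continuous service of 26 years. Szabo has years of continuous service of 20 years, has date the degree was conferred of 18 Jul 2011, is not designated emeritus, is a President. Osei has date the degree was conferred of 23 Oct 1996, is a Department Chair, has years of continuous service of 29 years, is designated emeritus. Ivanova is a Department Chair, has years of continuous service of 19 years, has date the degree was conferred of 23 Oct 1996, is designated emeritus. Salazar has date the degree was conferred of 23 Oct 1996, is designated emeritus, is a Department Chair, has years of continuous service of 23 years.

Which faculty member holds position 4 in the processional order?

By current position: Szabo and Harlow (President); then Haddad (Dean); then Saleh, Takahashi, Ivanova, Salazar, Osei and Tran (Department Chair).
Szabo and Harlow both have date the degree was conferred 18 Jul 2011, so the next rule applies.
Szabo and Harlow are each not designated emeritus, so the next rule applies.
Among Szabo and Harlow, by years of continuous service (lower first): Szabo (20 years) before Harlow (26 years).
Saleh, Takahashi, Ivanova, Salazar, Osei and Tran all have date the degree was conferred 23 Oct 1996, so the next rule applies.
Saleh, Takahashi, Ivanova, Salazar, Osei and Tran are each designated emeritus, so the next rule applies.
Among Saleh, Takahashi, Ivanova, Salazar, Osei and Tran, by years of continuous service (lower first): Saleh (14 years) before Takahashi (16 years) before Ivanova (19 years) before Salazar (23 years) before Osei (29 years) before Tran (31 years).
Order: Szabo, Harlow, Haddad, Saleh, Takahashi, Ivanova, Salazar, Osei, Tran.

Saleh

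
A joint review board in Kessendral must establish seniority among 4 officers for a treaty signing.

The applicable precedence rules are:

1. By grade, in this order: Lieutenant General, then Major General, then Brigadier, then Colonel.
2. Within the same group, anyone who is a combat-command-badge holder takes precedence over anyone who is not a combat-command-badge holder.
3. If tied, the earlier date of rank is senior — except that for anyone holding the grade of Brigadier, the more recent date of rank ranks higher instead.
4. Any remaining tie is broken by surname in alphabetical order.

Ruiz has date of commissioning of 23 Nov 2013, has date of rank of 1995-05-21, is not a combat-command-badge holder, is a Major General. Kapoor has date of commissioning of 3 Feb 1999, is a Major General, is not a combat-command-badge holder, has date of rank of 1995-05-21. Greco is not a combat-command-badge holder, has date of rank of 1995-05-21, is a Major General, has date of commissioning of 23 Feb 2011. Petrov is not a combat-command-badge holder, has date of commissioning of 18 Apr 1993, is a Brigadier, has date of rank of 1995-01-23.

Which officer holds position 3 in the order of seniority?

Ruiz

By grade: Greco, Kapoor and Ruiz (Major General); then Petrov (Brigadier).
Greco, Kapoor and Ruiz are each not a combat-command-badge holder, so the next rule applies.
Greco, Kapoor and Ruiz all have date of rank 1995-05-21, so the next rule applies.
Among Greco, Kapoor and Ruiz, alphabetically by surname: Greco before Kapoor before Ruiz.
Order: Greco, Kapoor, Ruiz, Petrov.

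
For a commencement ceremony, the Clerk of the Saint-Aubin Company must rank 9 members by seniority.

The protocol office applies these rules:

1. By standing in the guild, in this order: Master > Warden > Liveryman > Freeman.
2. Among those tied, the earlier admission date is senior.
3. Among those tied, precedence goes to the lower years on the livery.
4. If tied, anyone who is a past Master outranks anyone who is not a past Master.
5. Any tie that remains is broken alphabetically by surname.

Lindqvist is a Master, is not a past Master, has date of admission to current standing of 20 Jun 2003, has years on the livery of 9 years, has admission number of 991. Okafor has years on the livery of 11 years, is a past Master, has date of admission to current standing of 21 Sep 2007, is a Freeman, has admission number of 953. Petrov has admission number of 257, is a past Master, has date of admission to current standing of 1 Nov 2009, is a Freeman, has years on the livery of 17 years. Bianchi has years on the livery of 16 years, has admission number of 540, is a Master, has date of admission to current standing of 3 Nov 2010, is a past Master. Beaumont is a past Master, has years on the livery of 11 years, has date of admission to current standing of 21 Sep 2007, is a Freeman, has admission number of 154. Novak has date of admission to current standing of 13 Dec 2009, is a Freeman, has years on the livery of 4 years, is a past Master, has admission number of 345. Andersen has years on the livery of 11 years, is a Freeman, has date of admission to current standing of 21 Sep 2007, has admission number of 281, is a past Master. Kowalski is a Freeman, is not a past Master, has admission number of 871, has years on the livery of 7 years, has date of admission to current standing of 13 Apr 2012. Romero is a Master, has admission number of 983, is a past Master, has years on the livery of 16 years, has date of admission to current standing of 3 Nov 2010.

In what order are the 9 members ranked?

Lindqvist, Bianchi, Romero, Andersen, Beaumont, Okafor, Petrov, Novak, Kowalski

By standing in the guild: Lindqvist, Bianchi and Romero (Master); then Andersen, Beaumont, Okafor, Petrov, Novak and Kowalski (Freeman).
Among Lindqvist, Bianchi and Romero, by date of admission to current standing (earlier first): Lindqvist (20 Jun 2003) before Bianchi and Romero (3 Nov 2010).
Bianchi and Romero both have years on the livery 16 years, so the next rule applies.
Bianchi and Romero are each a past Master, so the next rule applies.
Among Bianchi and Romero, alphabetically by surname: Bianchi before Romero.
Among Andersen, Beaumont, Okafor, Petrov, Novak and Kowalski, by date of admission to current standing (earlier first): Andersen, Beaumont and Okafor (21 Sep 2007) before Petrov (1 Nov 2009) before Novak (13 Dec 2009) before Kowalski (13 Apr 2012).
Andersen, Beaumont and Okafor all have years on the livery 11 years, so the next rule applies.
Andersen, Beaumont and Okafor are each a past Master, so the next rule applies.
Among Andersen, Beaumont and Okafor, alphabetically by surname: Andersen before Beaumont before Okafor.
Full order: Lindqvist, Bianchi, Romero, Andersen, Beaumont, Okafor, Petrov, Novak, Kowalski.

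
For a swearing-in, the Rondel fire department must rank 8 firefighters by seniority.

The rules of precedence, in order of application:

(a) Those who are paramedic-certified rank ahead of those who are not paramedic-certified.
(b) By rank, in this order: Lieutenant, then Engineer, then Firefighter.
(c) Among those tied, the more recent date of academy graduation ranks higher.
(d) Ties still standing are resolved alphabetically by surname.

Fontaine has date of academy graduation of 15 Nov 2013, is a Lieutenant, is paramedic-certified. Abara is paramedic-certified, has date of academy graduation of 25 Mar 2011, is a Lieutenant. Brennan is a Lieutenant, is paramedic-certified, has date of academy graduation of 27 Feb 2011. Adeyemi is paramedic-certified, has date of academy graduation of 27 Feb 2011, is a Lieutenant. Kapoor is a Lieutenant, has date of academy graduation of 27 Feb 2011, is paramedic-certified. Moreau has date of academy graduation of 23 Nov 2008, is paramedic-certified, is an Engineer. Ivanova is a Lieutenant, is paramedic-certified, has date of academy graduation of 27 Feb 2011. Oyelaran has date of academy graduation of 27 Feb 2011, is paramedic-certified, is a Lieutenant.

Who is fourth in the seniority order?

Brennan

By the first rule: Fontaine, Abara, Adeyemi, Brennan, Ivanova, Kapoor, Oyelaran and Moreau (each paramedic-certified).
Among Fontaine, Abara, Adeyemi, Brennan, Ivanova, Kapoor, Oyelaran and Moreau, by rank: Fontaine, Abara, Adeyemi, Brennan, Ivanova, Kapoor and Oyelaran (Lieutenant) before Moreau (Engineer).
Among Fontaine, Abara, Adeyemi, Brennan, Ivanova, Kapoor and Oyelaran, by date of academy graduation (later first): Fontaine (15 Nov 2013) before Abara (25 Mar 2011) before Adeyemi, Brennan, Ivanova, Kapoor and Oyelaran (27 Feb 2011).
Among Adeyemi, Brennan, Ivanova, Kapoor and Oyelaran, alphabetically by surname: Adeyemi before Brennan before Ivanova before Kapoor before Oyelaran.
Order: Fontaine, Abara, Adeyemi, Brennan, Ivanova, Kapoor, Oyelaran, Moreau.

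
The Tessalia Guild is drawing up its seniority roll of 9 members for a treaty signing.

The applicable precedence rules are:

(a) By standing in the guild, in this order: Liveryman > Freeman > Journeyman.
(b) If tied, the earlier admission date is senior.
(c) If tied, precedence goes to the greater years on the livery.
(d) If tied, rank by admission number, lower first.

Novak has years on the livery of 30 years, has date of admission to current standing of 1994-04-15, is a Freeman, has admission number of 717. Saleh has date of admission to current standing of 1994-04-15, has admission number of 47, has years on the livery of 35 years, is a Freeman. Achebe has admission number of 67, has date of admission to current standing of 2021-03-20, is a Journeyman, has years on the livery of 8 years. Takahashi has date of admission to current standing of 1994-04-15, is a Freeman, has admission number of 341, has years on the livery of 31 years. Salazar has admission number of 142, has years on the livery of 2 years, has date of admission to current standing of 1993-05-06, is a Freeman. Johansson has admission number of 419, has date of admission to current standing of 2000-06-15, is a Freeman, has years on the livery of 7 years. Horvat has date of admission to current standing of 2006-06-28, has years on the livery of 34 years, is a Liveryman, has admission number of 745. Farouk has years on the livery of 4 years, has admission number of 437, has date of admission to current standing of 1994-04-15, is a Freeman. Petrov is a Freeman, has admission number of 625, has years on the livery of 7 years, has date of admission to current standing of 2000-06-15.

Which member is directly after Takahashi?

Novak

By standing in the guild: Horvat (Liveryman); then Salazar, Saleh, Takahashi, Novak, Farouk, Johansson and Petrov (Freeman); then Achebe (Journeyman).
Among Salazar, Saleh, Takahashi, Novak, Farouk, Johansson and Petrov, by date of admission to current standing (earlier first): Salazar (1993-05-06) before Saleh, Takahashi, Novak and Farouk (1994-04-15) before Johansson and Petrov (2000-06-15).
Among Saleh, Takahashi, Novak and Farouk, by years on the livery (higher first): Saleh (35 years) before Takahashi (31 years) before Novak (30 years) before Farouk (4 years).
Johansson and Petrov both have years on the livery 7 years, so the next rule applies.
Among Johansson and Petrov, by admission number (lower first): Johansson (419) before Petrov (625).
Order: Horvat, Salazar, Saleh, Takahashi, Novak, Farouk, Johansson, Petrov, Achebe.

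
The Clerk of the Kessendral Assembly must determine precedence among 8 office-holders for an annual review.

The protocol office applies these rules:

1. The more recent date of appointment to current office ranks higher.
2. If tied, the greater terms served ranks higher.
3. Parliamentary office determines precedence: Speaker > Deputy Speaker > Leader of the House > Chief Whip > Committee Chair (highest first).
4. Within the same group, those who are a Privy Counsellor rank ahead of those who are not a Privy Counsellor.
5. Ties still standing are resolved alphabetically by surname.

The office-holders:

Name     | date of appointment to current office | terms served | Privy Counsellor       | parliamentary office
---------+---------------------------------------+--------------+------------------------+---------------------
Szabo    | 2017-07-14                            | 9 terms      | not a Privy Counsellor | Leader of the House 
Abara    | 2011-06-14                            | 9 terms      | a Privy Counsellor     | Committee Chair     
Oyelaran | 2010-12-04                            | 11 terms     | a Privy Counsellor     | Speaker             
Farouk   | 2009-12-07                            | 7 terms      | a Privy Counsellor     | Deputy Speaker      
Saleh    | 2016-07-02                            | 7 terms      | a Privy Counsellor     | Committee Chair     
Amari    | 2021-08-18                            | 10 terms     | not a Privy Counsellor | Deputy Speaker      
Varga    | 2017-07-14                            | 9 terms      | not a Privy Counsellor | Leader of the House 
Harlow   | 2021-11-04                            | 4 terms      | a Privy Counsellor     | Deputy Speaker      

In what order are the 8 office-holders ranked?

Harlow, Amari, Szabo, Varga, Saleh, Abara, Oyelaran, Farouk

By date of appointment to current office (later first): Harlow (2021-11-04); then Amari (2021-08-18); then Szabo and Varga (both 2017-07-14); then Saleh (2016-07-02); then Abara (2011-06-14); then Oyelaran (2010-12-04); then Farouk (2009-12-07).
Szabo and Varga both have terms served 9 terms, so the next rule applies.
Szabo and Varga are each Leader of the House, so the next rule applies.
Szabo and Varga are each not a Privy Counsellor, so the next rule applies.
Among Szabo and Varga, alphabetically by surname: Szabo before Varga.
Full order: Harlow, Amari, Szabo, Varga, Saleh, Abara, Oyelaran, Farouk.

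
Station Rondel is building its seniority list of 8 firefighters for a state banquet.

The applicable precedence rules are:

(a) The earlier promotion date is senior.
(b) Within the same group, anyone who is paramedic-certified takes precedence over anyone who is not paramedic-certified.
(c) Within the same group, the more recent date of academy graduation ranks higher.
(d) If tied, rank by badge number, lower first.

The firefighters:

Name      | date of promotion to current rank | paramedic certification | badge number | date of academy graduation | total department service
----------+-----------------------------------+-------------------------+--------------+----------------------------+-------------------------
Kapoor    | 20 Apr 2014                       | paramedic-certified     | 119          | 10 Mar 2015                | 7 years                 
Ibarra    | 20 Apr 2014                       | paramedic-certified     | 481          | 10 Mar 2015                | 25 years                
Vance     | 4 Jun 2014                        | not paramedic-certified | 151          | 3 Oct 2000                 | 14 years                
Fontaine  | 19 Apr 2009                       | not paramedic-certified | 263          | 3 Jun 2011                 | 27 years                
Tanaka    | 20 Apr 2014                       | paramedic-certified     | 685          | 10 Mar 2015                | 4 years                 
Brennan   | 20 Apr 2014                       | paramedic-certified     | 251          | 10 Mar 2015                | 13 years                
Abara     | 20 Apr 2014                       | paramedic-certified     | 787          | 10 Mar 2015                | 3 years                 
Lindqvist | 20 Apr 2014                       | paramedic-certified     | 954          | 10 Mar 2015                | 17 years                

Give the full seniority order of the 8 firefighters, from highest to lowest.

By date of promotion to current rank (earlier first): Fontaine (19 Apr 2009); then Kapoor, Brennan, Ibarra, Tanaka, Abara and Lindqvist (each 20 Apr 2014); then Vance (4 Jun 2014).
Kapoor, Brennan, Ibarra, Tanaka, Abara and Lindqvist are each paramedic-certified, so the next rule applies.
Kapoor, Brennan, Ibarra, Tanaka, Abara and Lindqvist all have date of academy graduation 10 Mar 2015, so the next rule applies.
Among Kapoor, Brennan, Ibarra, Tanaka, Abara and Lindqvist, by badge number (lower first): Kapoor (119) before Brennan (251) before Ibarra (481) before Tanaka (685) before Abara (787) before Lindqvist (954).
Full order: Fontaine, Kapoor, Brennan, Ibarra, Tanaka, Abara, Lindqvist, Vance.

Fontaine, Kapoor, Brennan, Ibarra, Tanaka, Abara, Lindqvist, Vance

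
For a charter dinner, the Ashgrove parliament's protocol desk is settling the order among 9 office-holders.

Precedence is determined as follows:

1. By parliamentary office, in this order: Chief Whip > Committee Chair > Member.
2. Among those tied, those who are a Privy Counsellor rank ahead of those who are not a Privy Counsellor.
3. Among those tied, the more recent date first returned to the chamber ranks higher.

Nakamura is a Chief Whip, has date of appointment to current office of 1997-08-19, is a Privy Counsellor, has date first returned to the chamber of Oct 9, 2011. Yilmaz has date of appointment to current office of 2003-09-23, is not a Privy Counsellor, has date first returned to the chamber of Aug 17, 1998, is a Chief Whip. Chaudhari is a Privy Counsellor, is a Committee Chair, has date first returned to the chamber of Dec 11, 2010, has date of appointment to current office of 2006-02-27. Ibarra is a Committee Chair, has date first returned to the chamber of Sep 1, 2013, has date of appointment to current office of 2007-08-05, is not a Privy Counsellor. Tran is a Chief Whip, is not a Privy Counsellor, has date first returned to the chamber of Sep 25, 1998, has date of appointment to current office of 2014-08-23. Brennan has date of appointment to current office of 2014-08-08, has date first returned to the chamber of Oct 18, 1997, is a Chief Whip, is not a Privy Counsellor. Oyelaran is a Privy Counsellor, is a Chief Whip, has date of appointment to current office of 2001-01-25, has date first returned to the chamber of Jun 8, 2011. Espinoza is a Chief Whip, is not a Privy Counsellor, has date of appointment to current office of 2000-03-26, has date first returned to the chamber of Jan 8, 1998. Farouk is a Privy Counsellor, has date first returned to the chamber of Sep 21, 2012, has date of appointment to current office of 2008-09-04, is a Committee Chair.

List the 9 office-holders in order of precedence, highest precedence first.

By parliamentary office: Nakamura, Oyelaran, Tran, Yilmaz, Espinoza and Brennan (Chief Whip); then Farouk, Chaudhari and Ibarra (Committee Chair).
Among Nakamura, Oyelaran, Tran, Yilmaz, Espinoza and Brennan, a Privy Counsellor before not a Privy Counsellor: Nakamura and Oyelaran (a Privy Counsellor) before Tran, Yilmaz, Espinoza and Brennan (not a Privy Counsellor).
Among Nakamura and Oyelaran, by date first returned to the chamber (later first): Nakamura (Oct 9, 2011) before Oyelaran (Jun 8, 2011).
Among Tran, Yilmaz, Espinoza and Brennan, by date first returned to the chamber (later first): Tran (Sep 25, 1998) before Yilmaz (Aug 17, 1998) before Espinoza (Jan 8, 1998) before Brennan (Oct 18, 1997).
Among Farouk, Chaudhari and Ibarra, a Privy Counsellor before not a Privy Counsellor: Farouk and Chaudhari (a Privy Counsellor) before Ibarra (not a Privy Counsellor).
Among Farouk and Chaudhari, by date first returned to the chamber (later first): Farouk (Sep 21, 2012) before Chaudhari (Dec 11, 2010).
Full order: Nakamura, Oyelaran, Tran, Yilmaz, Espinoza, Brennan, Farouk, Chaudhari, Ibarra.

Nakamura, Oyelaran, Tran, Yilmaz, Espinoza, Brennan, Farouk, Chaudhari, Ibarra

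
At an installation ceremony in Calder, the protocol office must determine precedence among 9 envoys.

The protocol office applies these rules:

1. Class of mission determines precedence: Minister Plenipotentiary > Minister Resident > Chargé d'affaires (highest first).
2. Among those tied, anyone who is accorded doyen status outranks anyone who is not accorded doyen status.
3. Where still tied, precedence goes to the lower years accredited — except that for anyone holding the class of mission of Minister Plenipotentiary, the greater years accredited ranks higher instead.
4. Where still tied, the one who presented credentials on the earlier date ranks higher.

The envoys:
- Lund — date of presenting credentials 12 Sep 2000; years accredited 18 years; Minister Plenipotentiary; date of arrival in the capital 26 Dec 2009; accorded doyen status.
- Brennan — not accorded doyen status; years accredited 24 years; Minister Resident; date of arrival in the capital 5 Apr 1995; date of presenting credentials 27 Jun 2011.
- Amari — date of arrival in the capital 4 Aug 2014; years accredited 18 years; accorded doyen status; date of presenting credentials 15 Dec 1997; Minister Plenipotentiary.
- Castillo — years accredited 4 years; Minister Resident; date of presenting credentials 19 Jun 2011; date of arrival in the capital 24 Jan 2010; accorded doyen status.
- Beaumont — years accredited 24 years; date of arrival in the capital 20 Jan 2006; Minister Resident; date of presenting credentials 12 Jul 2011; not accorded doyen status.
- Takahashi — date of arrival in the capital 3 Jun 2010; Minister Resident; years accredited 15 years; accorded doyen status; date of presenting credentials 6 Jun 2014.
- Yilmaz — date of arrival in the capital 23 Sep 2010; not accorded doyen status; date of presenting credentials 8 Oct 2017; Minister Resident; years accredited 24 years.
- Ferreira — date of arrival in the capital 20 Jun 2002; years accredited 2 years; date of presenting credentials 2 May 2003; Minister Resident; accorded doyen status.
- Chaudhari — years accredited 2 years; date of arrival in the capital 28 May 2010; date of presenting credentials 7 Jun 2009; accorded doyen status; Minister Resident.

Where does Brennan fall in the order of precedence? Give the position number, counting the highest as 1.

By class of mission: Amari and Lund (Minister Plenipotentiary); then Ferreira, Chaudhari, Castillo, Takahashi, Brennan, Beaumont and Yilmaz (Minister Resident).
Amari and Lund are each accorded doyen status, so the next rule applies.
Amari and Lund both have years accredited 18 years, so the next rule applies.
Among Amari and Lund, by date of presenting credentials (earlier first): Amari (15 Dec 1997) before Lund (12 Sep 2000).
Among Ferreira, Chaudhari, Castillo, Takahashi, Brennan, Beaumont and Yilmaz, accorded doyen status before not accorded doyen status: Ferreira, Chaudhari, Castillo and Takahashi (accorded doyen status) before Brennan, Beaumont and Yilmaz (not accorded doyen status).
Among Ferreira, Chaudhari, Castillo and Takahashi, by years accredited (lower first): Ferreira and Chaudhari (2 years) before Castillo (4 years) before Takahashi (15 years).
Among Ferreira and Chaudhari, by date of presenting credentials (earlier first): Ferreira (2 May 2003) before Chaudhari (7 Jun 2009).
Brennan, Beaumont and Yilmaz all have years accredited 24 years, so the next rule applies.
Among Brennan, Beaumont and Yilmaz, by date of presenting credentials (earlier first): Brennan (27 Jun 2011) before Beaumont (12 Jul 2011) before Yilmaz (8 Oct 2017).
Order: Amari, Lund, Ferreira, Chaudhari, Castillo, Takahashi, Brennan, Beaumont, Yilmaz. So position 7.

7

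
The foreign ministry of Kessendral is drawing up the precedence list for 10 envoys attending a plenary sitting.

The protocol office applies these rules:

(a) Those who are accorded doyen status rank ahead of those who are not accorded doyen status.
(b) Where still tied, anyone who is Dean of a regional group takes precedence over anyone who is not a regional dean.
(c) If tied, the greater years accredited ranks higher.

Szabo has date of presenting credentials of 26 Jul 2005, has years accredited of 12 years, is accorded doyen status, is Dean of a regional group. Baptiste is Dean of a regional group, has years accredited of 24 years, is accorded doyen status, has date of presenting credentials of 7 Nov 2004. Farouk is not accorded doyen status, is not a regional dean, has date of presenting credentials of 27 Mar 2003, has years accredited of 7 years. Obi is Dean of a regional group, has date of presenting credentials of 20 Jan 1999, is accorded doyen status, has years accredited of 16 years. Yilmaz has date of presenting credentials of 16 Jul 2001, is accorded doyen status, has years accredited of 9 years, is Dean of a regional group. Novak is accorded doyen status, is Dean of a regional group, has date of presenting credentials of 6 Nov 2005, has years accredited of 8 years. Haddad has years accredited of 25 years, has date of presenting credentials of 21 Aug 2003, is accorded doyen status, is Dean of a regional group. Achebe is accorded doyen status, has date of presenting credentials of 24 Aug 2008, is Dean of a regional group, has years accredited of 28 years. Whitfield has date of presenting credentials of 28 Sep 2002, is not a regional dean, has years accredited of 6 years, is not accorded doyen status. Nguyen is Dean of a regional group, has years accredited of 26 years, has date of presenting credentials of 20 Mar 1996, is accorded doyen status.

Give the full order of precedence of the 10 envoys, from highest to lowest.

Achebe, Nguyen, Haddad, Baptiste, Obi, Szabo, Yilmaz, Novak, Farouk, Whitfield

By the first rule: Achebe, Nguyen, Haddad, Baptiste, Obi, Szabo, Yilmaz and Novak (each accorded doyen status); then Farouk and Whitfield (both not accorded doyen status).
Achebe, Nguyen, Haddad, Baptiste, Obi, Szabo, Yilmaz and Novak are each Dean of a regional group, so the next rule applies.
Among Achebe, Nguyen, Haddad, Baptiste, Obi, Szabo, Yilmaz and Novak, by years accredited (higher first): Achebe (28 years) before Nguyen (26 years) before Haddad (25 years) before Baptiste (24 years) before Obi (16 years) before Szabo (12 years) before Yilmaz (9 years) before Novak (8 years).
Farouk and Whitfield are each not a regional dean, so the next rule applies.
Among Farouk and Whitfield, by years accredited (higher first): Farouk (7 years) before Whitfield (6 years).
Full order: Achebe, Nguyen, Haddad, Baptiste, Obi, Szabo, Yilmaz, Novak, Farouk, Whitfield.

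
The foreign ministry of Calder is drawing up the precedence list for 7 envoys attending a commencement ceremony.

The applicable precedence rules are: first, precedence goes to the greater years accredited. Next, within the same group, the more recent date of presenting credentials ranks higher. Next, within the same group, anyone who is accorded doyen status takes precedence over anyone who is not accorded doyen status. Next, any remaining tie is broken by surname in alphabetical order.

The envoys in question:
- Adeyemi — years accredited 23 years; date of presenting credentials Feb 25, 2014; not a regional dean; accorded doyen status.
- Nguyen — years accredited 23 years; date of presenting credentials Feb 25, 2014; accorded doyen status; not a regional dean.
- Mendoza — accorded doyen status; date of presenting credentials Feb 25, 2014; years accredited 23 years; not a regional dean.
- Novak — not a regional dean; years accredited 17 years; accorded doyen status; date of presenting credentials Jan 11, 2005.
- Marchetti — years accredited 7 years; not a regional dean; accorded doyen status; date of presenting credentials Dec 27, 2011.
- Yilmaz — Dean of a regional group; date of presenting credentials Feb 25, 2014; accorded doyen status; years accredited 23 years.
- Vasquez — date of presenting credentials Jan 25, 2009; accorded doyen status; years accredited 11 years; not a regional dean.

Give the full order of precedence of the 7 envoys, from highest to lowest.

Adeyemi, Mendoza, Nguyen, Yilmaz, Novak, Vasquez, Marchetti

By years accredited (higher first): Adeyemi, Mendoza, Nguyen and Yilmaz (each 23 years); then Novak (17 years); then Vasquez (11 years); then Marchetti (7 years).
Adeyemi, Mendoza, Nguyen and Yilmaz all have date of presenting credentials Feb 25, 2014, so the next rule applies.
Adeyemi, Mendoza, Nguyen and Yilmaz are each accorded doyen status, so the next rule applies.
Among Adeyemi, Mendoza, Nguyen and Yilmaz, alphabetically by surname: Adeyemi before Mendoza before Nguyen before Yilmaz.
Full order: Adeyemi, Mendoza, Nguyen, Yilmaz, Novak, Vasquez, Marchetti.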